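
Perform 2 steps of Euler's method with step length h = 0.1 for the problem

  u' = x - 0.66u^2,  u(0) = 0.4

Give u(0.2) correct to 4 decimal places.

Euler: u_{n+1} = u_n + h·f(x_n, u_n).
x=0.000000, u=0.400000: f=-0.105600 → u ← 0.400000 + 0.1·(-0.105600) = 0.389440
x=0.100000, u=0.389440: f=-0.000098 → u ← 0.389440 + 0.1·(-0.000098) = 0.389430
u(0.2) ≈ 0.3894

0.3894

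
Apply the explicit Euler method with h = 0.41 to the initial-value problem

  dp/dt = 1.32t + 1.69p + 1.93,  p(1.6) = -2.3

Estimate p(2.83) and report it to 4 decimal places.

Euler: p_{n+1} = p_n + h·f(t_n, p_n).
t=1.600000, p=-2.300000: f=0.155000 → p ← -2.300000 + 0.41·0.155000 = -2.236450
t=2.010000, p=-2.236450: f=0.803600 → p ← -2.236450 + 0.41·0.803600 = -1.906974
t=2.420000, p=-1.906974: f=1.901614 → p ← -1.906974 + 0.41·1.901614 = -1.127313
p(2.83) ≈ -1.1273

-1.1273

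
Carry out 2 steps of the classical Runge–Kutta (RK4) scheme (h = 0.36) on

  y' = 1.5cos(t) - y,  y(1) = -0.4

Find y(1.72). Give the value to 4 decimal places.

RK4: k1 = f(t_n, y_n); k2 = f(t_n + h/2, y_n + (h/2)·k1); k3 = f(t_n + h/2, y_n + (h/2)·k2); k4 = f(t_n + h, y_n + h·k3); y_{n+1} = y_n + (h/6)·(k1 + 2k2 + 2k3 + k4).
t=1.000000, y=-0.400000:
  k1 = f(1.000000, -0.400000) = 1.210453
  k2 = f(1.180000, -0.182118) = 0.753506
  k3 = f(1.180000, -0.264369) = 0.835756
  k4 = f(1.360000, -0.099128) = 0.412986
  y ← -0.400000 + (0.36/6)·(k1 + 2k2 + 2k3 + k4) = -0.111882
t=1.360000, y=-0.111882:
  k1 = f(1.360000, -0.111882) = 0.425740
  k2 = f(1.540000, -0.035249) = 0.081436
  k3 = f(1.540000, -0.097224) = 0.143411
  k4 = f(1.720000, -0.060254) = -0.162722
  y ← -0.111882 + (0.36/6)·(k1 + 2k2 + 2k3 + k4) = -0.069119
y(1.72) ≈ -0.0691

-0.0691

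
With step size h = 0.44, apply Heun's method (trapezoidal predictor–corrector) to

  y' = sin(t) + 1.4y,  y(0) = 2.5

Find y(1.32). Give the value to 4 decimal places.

Heun: k1 = f(t_n, y_n); k2 = f(t_n + h, y_n + h·k1); y_{n+1} = y_n + (h/2)·(k1 + k2).
t=0.000000, y=2.500000:
  k1 = f(0.000000, 2.500000) = 3.500000
  k2 = f(0.440000, 4.040000) = 6.081939
  y ← 2.500000 + (0.44/2)·(3.500000 + 6.081939) = 4.608027
t=0.440000, y=4.608027:
  k1 = f(0.440000, 4.608027) = 6.877177
  k2 = f(0.880000, 7.633984) = 11.458317
  y ← 4.608027 + (0.44/2)·(6.877177 + 11.458317) = 8.641835
t=0.880000, y=8.641835:
  k1 = f(0.880000, 8.641835) = 12.869308
  k2 = f(1.320000, 14.304331) = 20.994779
  y ← 8.641835 + (0.44/2)·(12.869308 + 20.994779) = 16.091934
y(1.32) ≈ 16.0919

16.0919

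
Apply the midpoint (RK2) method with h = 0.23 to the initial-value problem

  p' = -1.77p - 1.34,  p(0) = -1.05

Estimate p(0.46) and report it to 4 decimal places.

Midpoint: k1 = f(x_n, p_n); k2 = f(x_n + h/2, p_n + (h/2)·k1); p_{n+1} = p_n + h·k2.
x=0.000000, p=-1.050000:
  k1 = f(0.000000, -1.050000) = 0.518500
  k2 = f(0.115000, -0.990373) = 0.412959
  p ← -1.050000 + 0.23·0.412959 = -0.955019
x=0.230000, p=-0.955019:
  k1 = f(0.230000, -0.955019) = 0.350384
  k2 = f(0.345000, -0.914725) = 0.279064
  p ← -0.955019 + 0.23·0.279064 = -0.890835
p(0.46) ≈ -0.8908

-0.8908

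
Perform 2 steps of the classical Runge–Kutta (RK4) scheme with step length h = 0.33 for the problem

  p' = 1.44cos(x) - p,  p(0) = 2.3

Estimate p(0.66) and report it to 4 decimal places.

RK4: k1 = f(x_n, p_n); k2 = f(x_n + h/2, p_n + (h/2)·k1); k3 = f(x_n + h/2, p_n + (h/2)·k2); k4 = f(x_n + h, p_n + h·k3); p_{n+1} = p_n + (h/6)·(k1 + 2k2 + 2k3 + k4).
x=0.000000, p=2.300000:
  k1 = f(0.000000, 2.300000) = -0.860000
  k2 = f(0.165000, 2.158100) = -0.737658
  k3 = f(0.165000, 2.178287) = -0.757844
  k4 = f(0.330000, 2.049911) = -0.687610
  p ← 2.300000 + (0.33/6)·(k1 + 2k2 + 2k3 + k4) = 2.050376
x=0.330000, p=2.050376:
  k1 = f(0.330000, 2.050376) = -0.688075
  k2 = f(0.495000, 1.936844) = -0.669689
  k3 = f(0.495000, 1.939878) = -0.672723
  k4 = f(0.660000, 1.828378) = -0.690789
  p ← 2.050376 + (0.33/6)·(k1 + 2k2 + 2k3 + k4) = 1.826873
p(0.66) ≈ 1.8269

1.8269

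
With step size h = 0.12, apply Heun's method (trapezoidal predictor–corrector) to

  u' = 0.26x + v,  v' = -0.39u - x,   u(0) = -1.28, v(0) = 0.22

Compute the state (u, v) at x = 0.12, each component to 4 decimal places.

-1.2481, 0.2721

Heun on (u,v): k1 = f(x_n, state_n); k2 = f(x_n + h, state_n + h·k1); state_{n+1} = state_n + (h/2)·(k1 + k2).
0.000000: (-1.280000, 0.220000)
  k1 = (0.220000, 0.499200)
  predictor → (-1.253600, 0.279904)
  k2 = (0.311104, 0.368904)
  → (-1.248134, 0.272086)
(u(0.12), v(0.12)) ≈ (-1.2481, 0.2721)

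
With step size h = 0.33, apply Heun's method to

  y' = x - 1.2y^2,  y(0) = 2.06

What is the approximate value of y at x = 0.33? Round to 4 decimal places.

1.2457

Heun: k1 = f(x_n, y_n); k2 = f(x_n + h, y_n + h·k1); y_{n+1} = y_n + (h/2)·(k1 + k2).
x=0.000000, y=2.060000:
  k1 = f(0.000000, 2.060000) = -5.092320
  k2 = f(0.330000, 0.379534) = 0.157144
  y ← 2.060000 + (0.33/2)·(-5.092320 + 0.157144) = 1.245696
y(0.33) ≈ 1.2457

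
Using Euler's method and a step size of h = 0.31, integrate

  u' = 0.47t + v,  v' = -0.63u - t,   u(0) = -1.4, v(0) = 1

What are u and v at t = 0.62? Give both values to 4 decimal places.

-0.6501, 1.3902

Euler on (u,v): u_{n+1} = u_n + h·u', v_{n+1} = v_n + h·v'.
0.000000: (-1.400000, 1.000000); f=(1.000000, 0.882000) → (-1.090000, 1.273420)
0.310000: (-1.090000, 1.273420); f=(1.419120, 0.376700) → (-0.650073, 1.390197)
(u(0.62), v(0.62)) ≈ (-0.6501, 1.3902)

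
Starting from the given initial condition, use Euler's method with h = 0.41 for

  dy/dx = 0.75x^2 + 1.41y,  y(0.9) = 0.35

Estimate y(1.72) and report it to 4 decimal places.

Euler: y_{n+1} = y_n + h·f(x_n, y_n).
x=0.900000, y=0.350000: f=1.101000 → y ← 0.350000 + 0.41·1.101000 = 0.801410
x=1.310000, y=0.801410: f=2.417063 → y ← 0.801410 + 0.41·2.417063 = 1.792406
y(1.72) ≈ 1.7924

1.7924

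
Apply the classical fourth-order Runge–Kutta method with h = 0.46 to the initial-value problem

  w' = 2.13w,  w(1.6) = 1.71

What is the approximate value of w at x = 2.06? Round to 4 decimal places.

RK4: k1 = f(x_n, w_n); k2 = f(x_n + h/2, w_n + (h/2)·k1); k3 = f(x_n + h/2, w_n + (h/2)·k2); k4 = f(x_n + h, w_n + h·k3); w_{n+1} = w_n + (h/6)·(k1 + 2k2 + 2k3 + k4).
x=1.600000, w=1.710000:
  k1 = f(1.600000, 1.710000) = 3.642300
  k2 = f(1.830000, 2.547729) = 5.426663
  k3 = f(1.830000, 2.958132) = 6.300822
  k4 = f(2.060000, 4.608378) = 9.815845
  w ← 1.710000 + (0.46/6)·(k1 + 2k2 + 2k3 + k4) = 4.540005
w(2.06) ≈ 4.5400

4.5400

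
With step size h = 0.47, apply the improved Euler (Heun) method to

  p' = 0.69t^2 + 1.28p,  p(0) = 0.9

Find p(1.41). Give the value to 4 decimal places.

Heun: k1 = f(t_n, p_n); k2 = f(t_n + h, p_n + h·k1); p_{n+1} = p_n + (h/2)·(k1 + k2).
t=0.000000, p=0.900000:
  k1 = f(0.000000, 0.900000) = 1.152000
  k2 = f(0.470000, 1.441440) = 1.997464
  p ← 0.900000 + (0.47/2)·(1.152000 + 1.997464) = 1.640124
t=0.470000, p=1.640124:
  k1 = f(0.470000, 1.640124) = 2.251780
  k2 = f(0.940000, 2.698461) = 4.063714
  p ← 1.640124 + (0.47/2)·(2.251780 + 4.063714) = 3.124265
t=0.940000, p=3.124265:
  k1 = f(0.940000, 3.124265) = 4.608743
  k2 = f(1.410000, 5.290374) = 8.143468
  p ← 3.124265 + (0.47/2)·(4.608743 + 8.143468) = 6.121035
p(1.41) ≈ 6.1210

6.1210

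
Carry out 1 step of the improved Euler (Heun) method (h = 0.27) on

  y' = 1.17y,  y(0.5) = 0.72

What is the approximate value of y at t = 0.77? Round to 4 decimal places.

0.9834

Heun: k1 = f(t_n, y_n); k2 = f(t_n + h, y_n + h·k1); y_{n+1} = y_n + (h/2)·(k1 + k2).
t=0.500000, y=0.720000:
  k1 = f(0.500000, 0.720000) = 0.842400
  k2 = f(0.770000, 0.947448) = 1.108514
  y ← 0.720000 + (0.27/2)·(0.842400 + 1.108514) = 0.983373
y(0.77) ≈ 0.9834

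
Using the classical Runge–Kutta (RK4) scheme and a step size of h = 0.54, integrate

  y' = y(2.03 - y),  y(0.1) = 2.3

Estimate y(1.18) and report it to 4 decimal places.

2.0594

RK4: k1 = f(t_n, y_n); k2 = f(t_n + h/2, y_n + (h/2)·k1); k3 = f(t_n + h/2, y_n + (h/2)·k2); k4 = f(t_n + h, y_n + h·k3); y_{n+1} = y_n + (h/6)·(k1 + 2k2 + 2k3 + k4).
t=0.100000, y=2.300000:
  k1 = f(0.100000, 2.300000) = -0.621000
  k2 = f(0.370000, 2.132330) = -0.218201
  k3 = f(0.370000, 2.241086) = -0.473061
  k4 = f(0.640000, 2.044547) = -0.029742
  y ← 2.300000 + (0.54/6)·(k1 + 2k2 + 2k3 + k4) = 2.117006
t=0.640000, y=2.117006:
  k1 = f(0.640000, 2.117006) = -0.184192
  k2 = f(0.910000, 2.067274) = -0.077056
  k3 = f(0.910000, 2.096201) = -0.138770
  k4 = f(1.180000, 2.042070) = -0.024648
  y ← 2.117006 + (0.54/6)·(k1 + 2k2 + 2k3 + k4) = 2.059362
y(1.18) ≈ 2.0594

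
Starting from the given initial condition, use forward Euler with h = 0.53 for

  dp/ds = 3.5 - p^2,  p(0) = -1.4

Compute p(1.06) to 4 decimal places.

1.0906

Euler: p_{n+1} = p_n + h·f(s_n, p_n).
s=0.000000, p=-1.400000: f=1.540000 → p ← -1.400000 + 0.53·1.540000 = -0.583800
s=0.530000, p=-0.583800: f=3.159178 → p ← -0.583800 + 0.53·3.159178 = 1.090564
p(1.06) ≈ 1.0906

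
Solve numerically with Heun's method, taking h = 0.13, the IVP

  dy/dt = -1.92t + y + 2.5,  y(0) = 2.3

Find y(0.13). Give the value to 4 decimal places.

Heun: k1 = f(t_n, y_n); k2 = f(t_n + h, y_n + h·k1); y_{n+1} = y_n + (h/2)·(k1 + k2).
t=0.000000, y=2.300000:
  k1 = f(0.000000, 2.300000) = 4.800000
  k2 = f(0.130000, 2.924000) = 5.174400
  y ← 2.300000 + (0.13/2)·(4.800000 + 5.174400) = 2.948336
y(0.13) ≈ 2.9483

2.9483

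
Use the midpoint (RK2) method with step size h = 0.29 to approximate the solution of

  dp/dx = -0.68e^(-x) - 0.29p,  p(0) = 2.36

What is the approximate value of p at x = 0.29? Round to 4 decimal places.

2.0076

Midpoint: k1 = f(x_n, p_n); k2 = f(x_n + h/2, p_n + (h/2)·k1); p_{n+1} = p_n + h·k2.
x=0.000000, p=2.360000:
  k1 = f(0.000000, 2.360000) = -1.364400
  k2 = f(0.145000, 2.162162) = -1.215242
  p ← 2.360000 + 0.29·(-1.215242) = 2.007580
p(0.29) ≈ 2.0076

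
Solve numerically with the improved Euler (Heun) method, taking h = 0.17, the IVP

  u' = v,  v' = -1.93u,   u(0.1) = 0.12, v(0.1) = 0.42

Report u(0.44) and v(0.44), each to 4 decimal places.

0.2455, 0.2969

Heun on (u,v): k1 = f(t_n, state_n); k2 = f(t_n + h, state_n + h·k1); state_{n+1} = state_n + (h/2)·(k1 + k2).
0.100000: (0.120000, 0.420000)
  k1 = (0.420000, -0.231600)
  predictor → (0.191400, 0.380628)
  k2 = (0.380628, -0.369402)
  → (0.188053, 0.368915)
0.270000: (0.188053, 0.368915)
  k1 = (0.368915, -0.362943)
  predictor → (0.250769, 0.307215)
  k2 = (0.307215, -0.483984)
  → (0.245524, 0.296926)
(u(0.44), v(0.44)) ≈ (0.2455, 0.2969)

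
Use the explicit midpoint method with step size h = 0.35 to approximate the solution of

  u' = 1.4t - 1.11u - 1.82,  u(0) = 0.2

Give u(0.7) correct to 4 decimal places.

Midpoint: k1 = f(t_n, u_n); k2 = f(t_n + h/2, u_n + (h/2)·k1); u_{n+1} = u_n + h·k2.
t=0.000000, u=0.200000:
  k1 = f(0.000000, 0.200000) = -2.042000
  k2 = f(0.175000, -0.157350) = -1.400342
  u ← 0.200000 + 0.35·(-1.400342) = -0.290120
t=0.350000, u=-0.290120:
  k1 = f(0.350000, -0.290120) = -1.007967
  k2 = f(0.525000, -0.466514) = -0.567170
  u ← -0.290120 + 0.35·(-0.567170) = -0.488629
u(0.7) ≈ -0.4886

-0.4886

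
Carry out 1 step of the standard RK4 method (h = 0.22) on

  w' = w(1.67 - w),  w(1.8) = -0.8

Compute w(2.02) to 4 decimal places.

RK4: k1 = f(x_n, w_n); k2 = f(x_n + h/2, w_n + (h/2)·k1); k3 = f(x_n + h/2, w_n + (h/2)·k2); k4 = f(x_n + h, w_n + h·k3); w_{n+1} = w_n + (h/6)·(k1 + 2k2 + 2k3 + k4).
x=1.800000, w=-0.800000:
  k1 = f(1.800000, -0.800000) = -1.976000
  k2 = f(1.910000, -1.017360) = -2.734013
  k3 = f(1.910000, -1.100741) = -3.049870
  k4 = f(2.020000, -1.470971) = -4.620279
  w ← -0.800000 + (0.22/6)·(k1 + 2k2 + 2k3 + k4) = -1.466015
w(2.02) ≈ -1.4660

-1.4660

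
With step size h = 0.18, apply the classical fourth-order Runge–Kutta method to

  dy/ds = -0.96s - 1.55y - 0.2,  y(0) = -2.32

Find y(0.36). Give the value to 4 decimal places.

RK4: k1 = f(s_n, y_n); k2 = f(s_n + h/2, y_n + (h/2)·k1); k3 = f(s_n + h/2, y_n + (h/2)·k2); k4 = f(s_n + h, y_n + h·k3); y_{n+1} = y_n + (h/6)·(k1 + 2k2 + 2k3 + k4).
s=0.000000, y=-2.320000:
  k1 = f(0.000000, -2.320000) = 3.396000
  k2 = f(0.090000, -2.014360) = 2.835858
  k3 = f(0.090000, -2.064773) = 2.913998
  k4 = f(0.180000, -1.795480) = 2.410195
  y ← -2.320000 + (0.18/6)·(k1 + 2k2 + 2k3 + k4) = -1.800823
s=0.180000, y=-1.800823:
  k1 = f(0.180000, -1.800823) = 2.418475
  k2 = f(0.270000, -1.583160) = 1.994698
  k3 = f(0.270000, -1.621300) = 2.053815
  k4 = f(0.360000, -1.431136) = 1.672661
  y ← -1.800823 + (0.18/6)·(k1 + 2k2 + 2k3 + k4) = -1.435178
y(0.36) ≈ -1.4352

-1.4352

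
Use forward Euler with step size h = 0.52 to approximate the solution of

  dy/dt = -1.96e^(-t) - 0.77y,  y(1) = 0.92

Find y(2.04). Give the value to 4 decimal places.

-0.1170

Euler: y_{n+1} = y_n + h·f(t_n, y_n).
t=1.000000, y=0.920000: f=-1.429444 → y ← 0.920000 + 0.52·(-1.429444) = 0.176689
t=1.520000, y=0.176689: f=-0.564726 → y ← 0.176689 + 0.52·(-0.564726) = -0.116968
y(2.04) ≈ -0.1170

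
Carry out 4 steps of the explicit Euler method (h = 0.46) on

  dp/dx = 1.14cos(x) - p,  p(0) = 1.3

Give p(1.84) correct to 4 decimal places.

Euler: p_{n+1} = p_n + h·f(x_n, p_n).
x=0.000000, p=1.300000: f=-0.160000 → p ← 1.300000 + 0.46·(-0.160000) = 1.226400
x=0.460000, p=1.226400: f=-0.204900 → p ← 1.226400 + 0.46·(-0.204900) = 1.132146
x=0.920000, p=1.132146: f=-0.441511 → p ← 1.132146 + 0.46·(-0.441511) = 0.929051
x=1.380000, p=0.929051: f=-0.712860 → p ← 0.929051 + 0.46·(-0.712860) = 0.601135
p(1.84) ≈ 0.6011

0.6011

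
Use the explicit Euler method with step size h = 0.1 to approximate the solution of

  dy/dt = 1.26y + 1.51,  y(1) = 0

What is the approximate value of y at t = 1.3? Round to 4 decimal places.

Euler: y_{n+1} = y_n + h·f(t_n, y_n).
t=1.000000, y=0.000000: f=1.510000 → y ← 0.000000 + 0.1·1.510000 = 0.151000
t=1.100000, y=0.151000: f=1.700260 → y ← 0.151000 + 0.1·1.700260 = 0.321026
t=1.200000, y=0.321026: f=1.914493 → y ← 0.321026 + 0.1·1.914493 = 0.512475
y(1.3) ≈ 0.5125

0.5125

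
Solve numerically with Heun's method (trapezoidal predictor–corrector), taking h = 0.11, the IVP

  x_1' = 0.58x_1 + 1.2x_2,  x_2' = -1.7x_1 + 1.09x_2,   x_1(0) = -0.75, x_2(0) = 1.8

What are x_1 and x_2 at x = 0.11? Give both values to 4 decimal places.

-0.5307, 2.1597

Heun on (x_1,x_2): k1 = f(x_n, state_n); k2 = f(x_n + h, state_n + h·k1); state_{n+1} = state_n + (h/2)·(k1 + k2).
0.000000: (-0.750000, 1.800000)
  k1 = (1.725000, 3.237000)
  predictor → (-0.560250, 2.156070)
  k2 = (2.262339, 3.302541)
  → (-0.530696, 2.159675)
(x_1(0.11), x_2(0.11)) ≈ (-0.5307, 2.1597)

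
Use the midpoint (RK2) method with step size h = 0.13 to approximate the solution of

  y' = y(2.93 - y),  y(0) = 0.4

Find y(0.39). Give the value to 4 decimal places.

Midpoint: k1 = f(s_n, y_n); k2 = f(s_n + h/2, y_n + (h/2)·k1); y_{n+1} = y_n + h·k2.
s=0.000000, y=0.400000:
  k1 = f(0.000000, 0.400000) = 1.012000
  k2 = f(0.065000, 0.465780) = 1.147784
  y ← 0.400000 + 0.13·1.147784 = 0.549212
s=0.130000, y=0.549212:
  k1 = f(0.130000, 0.549212) = 1.307557
  k2 = f(0.195000, 0.634203) = 1.456002
  y ← 0.549212 + 0.13·1.456002 = 0.738492
s=0.260000, y=0.738492:
  k1 = f(0.260000, 0.738492) = 1.618411
  k2 = f(0.325000, 0.843689) = 1.760198
  y ← 0.738492 + 0.13·1.760198 = 0.967318
y(0.39) ≈ 0.9673

0.9673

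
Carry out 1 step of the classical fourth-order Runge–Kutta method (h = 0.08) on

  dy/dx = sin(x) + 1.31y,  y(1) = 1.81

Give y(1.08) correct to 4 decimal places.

RK4: k1 = f(x_n, y_n); k2 = f(x_n + h/2, y_n + (h/2)·k1); k3 = f(x_n + h/2, y_n + (h/2)·k2); k4 = f(x_n + h, y_n + h·k3); y_{n+1} = y_n + (h/6)·(k1 + 2k2 + 2k3 + k4).
x=1.000000, y=1.810000:
  k1 = f(1.000000, 1.810000) = 3.212571
  k2 = f(1.040000, 1.938503) = 3.401843
  k3 = f(1.040000, 1.946074) = 3.411761
  k4 = f(1.080000, 2.082941) = 3.610610
  y ← 1.810000 + (0.08/6)·(k1 + 2k2 + 2k3 + k4) = 2.082672
y(1.08) ≈ 2.0827

2.0827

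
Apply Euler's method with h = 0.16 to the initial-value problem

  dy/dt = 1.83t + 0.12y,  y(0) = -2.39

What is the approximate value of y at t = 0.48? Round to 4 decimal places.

-2.3889

Euler: y_{n+1} = y_n + h·f(t_n, y_n).
t=0.000000, y=-2.390000: f=-0.286800 → y ← -2.390000 + 0.16·(-0.286800) = -2.435888
t=0.160000, y=-2.435888: f=0.000493 → y ← -2.435888 + 0.16·0.000493 = -2.435809
t=0.320000, y=-2.435809: f=0.293303 → y ← -2.435809 + 0.16·0.293303 = -2.388881
y(0.48) ≈ -2.3889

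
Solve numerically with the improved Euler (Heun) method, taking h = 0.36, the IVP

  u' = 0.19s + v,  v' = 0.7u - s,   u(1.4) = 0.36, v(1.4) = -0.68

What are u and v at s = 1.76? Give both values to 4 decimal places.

0.1489, -1.1769

Heun on (u,v): k1 = f(s_n, state_n); k2 = f(s_n + h, state_n + h·k1); state_{n+1} = state_n + (h/2)·(k1 + k2).
1.400000: (0.360000, -0.680000)
  k1 = (-0.414000, -1.148000)
  predictor → (0.210960, -1.093280)
  k2 = (-0.758880, -1.612328)
  → (0.148882, -1.176859)
(u(1.76), v(1.76)) ≈ (0.1489, -1.1769)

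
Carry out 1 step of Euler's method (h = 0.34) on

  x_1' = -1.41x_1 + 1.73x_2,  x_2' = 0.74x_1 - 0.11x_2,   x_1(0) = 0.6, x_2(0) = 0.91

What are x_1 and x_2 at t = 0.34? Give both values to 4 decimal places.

Euler on (x_1,x_2): x_1_{n+1} = x_1_n + h·x_1', x_2_{n+1} = x_2_n + h·x_2'.
0.000000: (0.600000, 0.910000); f=(0.728300, 0.343900) → (0.847622, 1.026926)
(x_1(0.34), x_2(0.34)) ≈ (0.8476, 1.0269)

0.8476, 1.0269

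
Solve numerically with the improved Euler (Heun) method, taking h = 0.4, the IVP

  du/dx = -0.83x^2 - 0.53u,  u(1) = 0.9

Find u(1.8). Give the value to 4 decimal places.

-0.5728

Heun: k1 = f(x_n, u_n); k2 = f(x_n + h, u_n + h·k1); u_{n+1} = u_n + (h/2)·(k1 + k2).
x=1.000000, u=0.900000:
  k1 = f(1.000000, 0.900000) = -1.307000
  k2 = f(1.400000, 0.377200) = -1.826716
  u ← 0.900000 + (0.4/2)·(-1.307000 + (-1.826716)) = 0.273257
x=1.400000, u=0.273257:
  k1 = f(1.400000, 0.273257) = -1.771626
  k2 = f(1.800000, -0.435394) = -2.458441
  u ← 0.273257 + (0.4/2)·(-1.771626 + (-2.458441)) = -0.572757
u(1.8) ≈ -0.5728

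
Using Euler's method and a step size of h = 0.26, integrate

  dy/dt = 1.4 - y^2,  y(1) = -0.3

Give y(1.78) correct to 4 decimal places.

0.7257

Euler: y_{n+1} = y_n + h·f(t_n, y_n).
t=1.000000, y=-0.300000: f=1.310000 → y ← -0.300000 + 0.26·1.310000 = 0.040600
t=1.260000, y=0.040600: f=1.398352 → y ← 0.040600 + 0.26·1.398352 = 0.404171
t=1.520000, y=0.404171: f=1.236645 → y ← 0.404171 + 0.26·1.236645 = 0.725699
y(1.78) ≈ 0.7257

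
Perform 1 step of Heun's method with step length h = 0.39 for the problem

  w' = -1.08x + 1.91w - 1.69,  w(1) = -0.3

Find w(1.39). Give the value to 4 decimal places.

Heun: k1 = f(x_n, w_n); k2 = f(x_n + h, w_n + h·k1); w_{n+1} = w_n + (h/2)·(k1 + k2).
x=1.000000, w=-0.300000:
  k1 = f(1.000000, -0.300000) = -3.343000
  k2 = f(1.390000, -1.603770) = -6.254401
  w ← -0.300000 + (0.39/2)·(-3.343000 + (-6.254401)) = -2.171493
w(1.39) ≈ -2.1715

-2.1715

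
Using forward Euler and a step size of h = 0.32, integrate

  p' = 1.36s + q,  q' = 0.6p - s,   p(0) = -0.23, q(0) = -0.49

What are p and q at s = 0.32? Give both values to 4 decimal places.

-0.3868, -0.5342

Euler on (p,q): p_{n+1} = p_n + h·p', q_{n+1} = q_n + h·q'.
0.000000: (-0.230000, -0.490000); f=(-0.490000, -0.138000) → (-0.386800, -0.534160)
(p(0.32), q(0.32)) ≈ (-0.3868, -0.5342)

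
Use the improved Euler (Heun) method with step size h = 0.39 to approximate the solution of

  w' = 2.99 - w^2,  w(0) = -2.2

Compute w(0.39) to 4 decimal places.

-3.6421

Heun: k1 = f(x_n, w_n); k2 = f(x_n + h, w_n + h·k1); w_{n+1} = w_n + (h/2)·(k1 + k2).
x=0.000000, w=-2.200000:
  k1 = f(0.000000, -2.200000) = -1.850000
  k2 = f(0.390000, -2.921500) = -5.545162
  w ← -2.200000 + (0.39/2)·(-1.850000 + (-5.545162)) = -3.642057
w(0.39) ≈ -3.6421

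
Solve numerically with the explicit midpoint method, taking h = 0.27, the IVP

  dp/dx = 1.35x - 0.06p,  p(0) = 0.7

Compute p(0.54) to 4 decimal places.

Midpoint: k1 = f(x_n, p_n); k2 = f(x_n + h/2, p_n + (h/2)·k1); p_{n+1} = p_n + h·k2.
x=0.000000, p=0.700000:
  k1 = f(0.000000, 0.700000) = -0.042000
  k2 = f(0.135000, 0.694330) = 0.140590
  p ← 0.700000 + 0.27·0.140590 = 0.737959
x=0.270000, p=0.737959:
  k1 = f(0.270000, 0.737959) = 0.320222
  k2 = f(0.405000, 0.781189) = 0.499879
  p ← 0.737959 + 0.27·0.499879 = 0.872927
p(0.54) ≈ 0.8729

0.8729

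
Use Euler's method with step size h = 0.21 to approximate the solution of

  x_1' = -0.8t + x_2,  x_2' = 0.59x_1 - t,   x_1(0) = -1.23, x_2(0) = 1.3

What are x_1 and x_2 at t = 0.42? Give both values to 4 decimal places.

-0.7513, 0.9849

Euler on (x_1,x_2): x_1_{n+1} = x_1_n + h·x_1', x_2_{n+1} = x_2_n + h·x_2'.
0.000000: (-1.230000, 1.300000); f=(1.300000, -0.725700) → (-0.957000, 1.147603)
0.210000: (-0.957000, 1.147603); f=(0.979603, -0.774630) → (-0.751283, 0.984931)
(x_1(0.42), x_2(0.42)) ≈ (-0.7513, 0.9849)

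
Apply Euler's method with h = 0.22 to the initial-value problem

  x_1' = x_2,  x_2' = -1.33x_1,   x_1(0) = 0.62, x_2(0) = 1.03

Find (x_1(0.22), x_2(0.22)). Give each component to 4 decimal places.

Euler on (x_1,x_2): x_1_{n+1} = x_1_n + h·x_1', x_2_{n+1} = x_2_n + h·x_2'.
0.000000: (0.620000, 1.030000); f=(1.030000, -0.824600) → (0.846600, 0.848588)
(x_1(0.22), x_2(0.22)) ≈ (0.8466, 0.8486)

0.8466, 0.8486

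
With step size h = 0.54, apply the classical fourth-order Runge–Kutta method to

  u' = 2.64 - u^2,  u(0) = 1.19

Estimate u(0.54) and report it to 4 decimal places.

RK4: k1 = f(x_n, u_n); k2 = f(x_n + h/2, u_n + (h/2)·k1); k3 = f(x_n + h/2, u_n + (h/2)·k2); k4 = f(x_n + h, u_n + h·k3); u_{n+1} = u_n + (h/6)·(k1 + 2k2 + 2k3 + k4).
x=0.000000, u=1.190000:
  k1 = f(0.000000, 1.190000) = 1.223900
  k2 = f(0.270000, 1.520453) = 0.328223
  k3 = f(0.270000, 1.278620) = 1.005131
  k4 = f(0.540000, 1.732771) = -0.362494
  u ← 1.190000 + (0.54/6)·(k1 + 2k2 + 2k3 + k4) = 1.507530
u(0.54) ≈ 1.5075

1.5075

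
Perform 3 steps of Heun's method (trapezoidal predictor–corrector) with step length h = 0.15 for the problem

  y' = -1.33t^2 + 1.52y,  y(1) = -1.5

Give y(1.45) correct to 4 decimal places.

-4.1892

Heun: k1 = f(t_n, y_n); k2 = f(t_n + h, y_n + h·k1); y_{n+1} = y_n + (h/2)·(k1 + k2).
t=1.000000, y=-1.500000:
  k1 = f(1.000000, -1.500000) = -3.610000
  k2 = f(1.150000, -2.041500) = -4.862005
  y ← -1.500000 + (0.15/2)·(-3.610000 + (-4.862005)) = -2.135400
t=1.150000, y=-2.135400:
  k1 = f(1.150000, -2.135400) = -5.004734
  k2 = f(1.300000, -2.886110) = -6.634588
  y ← -2.135400 + (0.15/2)·(-5.004734 + (-6.634588)) = -3.008349
t=1.300000, y=-3.008349:
  k1 = f(1.300000, -3.008349) = -6.820391
  k2 = f(1.450000, -4.031408) = -8.924065
  y ← -3.008349 + (0.15/2)·(-6.820391 + (-8.924065)) = -4.189184
y(1.45) ≈ -4.1892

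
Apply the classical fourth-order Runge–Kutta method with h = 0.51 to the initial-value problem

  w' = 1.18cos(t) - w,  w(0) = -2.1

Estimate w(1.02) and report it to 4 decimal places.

-0.1597

RK4: k1 = f(t_n, w_n); k2 = f(t_n + h/2, w_n + (h/2)·k1); k3 = f(t_n + h/2, w_n + (h/2)·k2); k4 = f(t_n + h, w_n + h·k3); w_{n+1} = w_n + (h/6)·(k1 + 2k2 + 2k3 + k4).
t=0.000000, w=-2.100000:
  k1 = f(0.000000, -2.100000) = 3.280000
  k2 = f(0.255000, -1.263600) = 2.405443
  k3 = f(0.255000, -1.486612) = 2.628455
  k4 = f(0.510000, -0.759488) = 1.789327
  w ← -2.100000 + (0.51/6)·(k1 + 2k2 + 2k3 + k4) = -0.813345
t=0.510000, w=-0.813345:
  k1 = f(0.510000, -0.813345) = 1.843183
  k2 = f(0.765000, -0.343333) = 1.194564
  k3 = f(0.765000, -0.508731) = 1.359962
  k4 = f(1.020000, -0.119764) = 0.737336
  w ← -0.813345 + (0.51/6)·(k1 + 2k2 + 2k3 + k4) = -0.159731
w(1.02) ≈ -0.1597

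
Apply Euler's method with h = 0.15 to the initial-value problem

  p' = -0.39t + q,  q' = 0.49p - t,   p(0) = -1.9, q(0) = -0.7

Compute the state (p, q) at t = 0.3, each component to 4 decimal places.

-2.1397, -1.0095

Euler on (p,q): p_{n+1} = p_n + h·p', q_{n+1} = q_n + h·q'.
0.000000: (-1.900000, -0.700000); f=(-0.700000, -0.931000) → (-2.005000, -0.839650)
0.150000: (-2.005000, -0.839650); f=(-0.898150, -1.132450) → (-2.139722, -1.009518)
(p(0.3), q(0.3)) ≈ (-2.1397, -1.0095)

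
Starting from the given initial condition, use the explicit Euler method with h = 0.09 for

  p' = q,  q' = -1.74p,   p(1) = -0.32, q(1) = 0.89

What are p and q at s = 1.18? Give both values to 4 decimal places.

Euler on (p,q): p_{n+1} = p_n + h·p', q_{n+1} = q_n + h·q'.
1.000000: (-0.320000, 0.890000); f=(0.890000, 0.556800) → (-0.239900, 0.940112)
1.090000: (-0.239900, 0.940112); f=(0.940112, 0.417426) → (-0.155290, 0.977680)
(p(1.18), q(1.18)) ≈ (-0.1553, 0.9777)

-0.1553, 0.9777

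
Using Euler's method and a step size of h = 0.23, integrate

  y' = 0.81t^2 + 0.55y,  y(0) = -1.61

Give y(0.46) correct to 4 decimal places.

-2.0332

Euler: y_{n+1} = y_n + h·f(t_n, y_n).
t=0.000000, y=-1.610000: f=-0.885500 → y ← -1.610000 + 0.23·(-0.885500) = -1.813665
t=0.230000, y=-1.813665: f=-0.954667 → y ← -1.813665 + 0.23·(-0.954667) = -2.033238
y(0.46) ≈ -2.0332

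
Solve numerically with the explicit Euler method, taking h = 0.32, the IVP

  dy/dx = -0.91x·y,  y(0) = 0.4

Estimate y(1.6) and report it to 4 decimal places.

0.1334

Euler: y_{n+1} = y_n + h·f(x_n, y_n).
x=0.000000, y=0.400000: f=0.000000 → y ← 0.400000 + 0.32·0.000000 = 0.400000
x=0.320000, y=0.400000: f=-0.116480 → y ← 0.400000 + 0.32·(-0.116480) = 0.362726
x=0.640000, y=0.362726: f=-0.211252 → y ← 0.362726 + 0.32·(-0.211252) = 0.295126
x=0.960000, y=0.295126: f=-0.257822 → y ← 0.295126 + 0.32·(-0.257822) = 0.212623
x=1.280000, y=0.212623: f=-0.247663 → y ← 0.212623 + 0.32·(-0.247663) = 0.133371
y(1.6) ≈ 0.1334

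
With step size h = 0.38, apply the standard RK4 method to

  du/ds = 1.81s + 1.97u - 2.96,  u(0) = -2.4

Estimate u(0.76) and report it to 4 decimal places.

-14.9864

RK4: k1 = f(s_n, u_n); k2 = f(s_n + h/2, u_n + (h/2)·k1); k3 = f(s_n + h/2, u_n + (h/2)·k2); k4 = f(s_n + h, u_n + h·k3); u_{n+1} = u_n + (h/6)·(k1 + 2k2 + 2k3 + k4).
s=0.000000, u=-2.400000:
  k1 = f(0.000000, -2.400000) = -7.688000
  k2 = f(0.190000, -3.860720) = -10.221718
  k3 = f(0.190000, -4.342126) = -11.170089
  k4 = f(0.380000, -6.644634) = -15.362129
  u ← -2.400000 + (0.38/6)·(k1 + 2k2 + 2k3 + k4) = -6.569470
s=0.380000, u=-6.569470:
  k1 = f(0.380000, -6.569470) = -15.214057
  k2 = f(0.570000, -9.460141) = -20.564778
  k3 = f(0.570000, -10.476778) = -22.567553
  k4 = f(0.760000, -15.145141) = -31.420327
  u ← -6.569470 + (0.38/6)·(k1 + 2k2 + 2k3 + k4) = -14.986410
u(0.76) ≈ -14.9864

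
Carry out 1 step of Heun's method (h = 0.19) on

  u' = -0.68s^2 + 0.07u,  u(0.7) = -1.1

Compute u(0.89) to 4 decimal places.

-1.1980

Heun: k1 = f(s_n, u_n); k2 = f(s_n + h, u_n + h·k1); u_{n+1} = u_n + (h/2)·(k1 + k2).
s=0.700000, u=-1.100000:
  k1 = f(0.700000, -1.100000) = -0.410200
  k2 = f(0.890000, -1.177938) = -0.621084
  u ← -1.100000 + (0.19/2)·(-0.410200 + (-0.621084)) = -1.197972
u(0.89) ≈ -1.1980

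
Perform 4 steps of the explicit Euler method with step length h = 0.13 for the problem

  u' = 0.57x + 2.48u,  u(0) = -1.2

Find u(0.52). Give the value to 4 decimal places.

Euler: u_{n+1} = u_n + h·f(x_n, u_n).
x=0.000000, u=-1.200000: f=-2.976000 → u ← -1.200000 + 0.13·(-2.976000) = -1.586880
x=0.130000, u=-1.586880: f=-3.861362 → u ← -1.586880 + 0.13·(-3.861362) = -2.088857
x=0.260000, u=-2.088857: f=-5.032166 → u ← -2.088857 + 0.13·(-5.032166) = -2.743039
x=0.390000, u=-2.743039: f=-6.580436 → u ← -2.743039 + 0.13·(-6.580436) = -3.598495
u(0.52) ≈ -3.5985

-3.5985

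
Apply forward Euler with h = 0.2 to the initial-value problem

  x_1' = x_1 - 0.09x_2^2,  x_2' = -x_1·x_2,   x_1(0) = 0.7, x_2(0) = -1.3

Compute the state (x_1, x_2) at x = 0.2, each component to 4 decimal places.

0.8096, -1.1180

Euler on (x_1,x_2): x_1_{n+1} = x_1_n + h·x_1', x_2_{n+1} = x_2_n + h·x_2'.
0.000000: (0.700000, -1.300000); f=(0.547900, 0.910000) → (0.809580, -1.118000)
(x_1(0.2), x_2(0.2)) ≈ (0.8096, -1.1180)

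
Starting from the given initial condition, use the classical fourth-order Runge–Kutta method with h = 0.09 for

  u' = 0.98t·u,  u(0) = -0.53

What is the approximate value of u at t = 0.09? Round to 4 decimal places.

-0.5321

RK4: k1 = f(t_n, u_n); k2 = f(t_n + h/2, u_n + (h/2)·k1); k3 = f(t_n + h/2, u_n + (h/2)·k2); k4 = f(t_n + h, u_n + h·k3); u_{n+1} = u_n + (h/6)·(k1 + 2k2 + 2k3 + k4).
t=0.000000, u=-0.530000:
  k1 = f(0.000000, -0.530000) = 0.000000
  k2 = f(0.045000, -0.530000) = -0.023373
  k3 = f(0.045000, -0.531052) = -0.023419
  k4 = f(0.090000, -0.532108) = -0.046932
  u ← -0.530000 + (0.09/6)·(k1 + 2k2 + 2k3 + k4) = -0.532108
u(0.09) ≈ -0.5321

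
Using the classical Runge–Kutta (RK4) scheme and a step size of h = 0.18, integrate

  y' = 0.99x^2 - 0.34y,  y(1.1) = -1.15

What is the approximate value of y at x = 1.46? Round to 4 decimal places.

RK4: k1 = f(x_n, y_n); k2 = f(x_n + h/2, y_n + (h/2)·k1); k3 = f(x_n + h/2, y_n + (h/2)·k2); k4 = f(x_n + h, y_n + h·k3); y_{n+1} = y_n + (h/6)·(k1 + 2k2 + 2k3 + k4).
x=1.100000, y=-1.150000:
  k1 = f(1.100000, -1.150000) = 1.588900
  k2 = f(1.190000, -1.006999) = 1.744319
  k3 = f(1.190000, -0.993011) = 1.739563
  k4 = f(1.280000, -0.836879) = 1.906555
  y ← -1.150000 + (0.18/6)·(k1 + 2k2 + 2k3 + k4) = -0.836103
x=1.280000, y=-0.836103:
  k1 = f(1.280000, -0.836103) = 1.906291
  k2 = f(1.370000, -0.664537) = 2.084074
  k3 = f(1.370000, -0.648537) = 2.078634
  k4 = f(1.460000, -0.461949) = 2.267347
  y ← -0.836103 + (0.18/6)·(k1 + 2k2 + 2k3 + k4) = -0.461132
y(1.46) ≈ -0.4611

-0.4611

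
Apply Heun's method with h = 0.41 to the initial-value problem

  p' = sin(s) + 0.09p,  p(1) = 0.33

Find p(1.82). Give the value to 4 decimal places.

1.1593

Heun: k1 = f(s_n, p_n); k2 = f(s_n + h, p_n + h·k1); p_{n+1} = p_n + (h/2)·(k1 + k2).
s=1.000000, p=0.330000:
  k1 = f(1.000000, 0.330000) = 0.871171
  k2 = f(1.410000, 0.687180) = 1.048946
  p ← 0.330000 + (0.41/2)·(0.871171 + 1.048946) = 0.723624
s=1.410000, p=0.723624:
  k1 = f(1.410000, 0.723624) = 1.052226
  k2 = f(1.820000, 1.155037) = 1.073062
  p ← 0.723624 + (0.41/2)·(1.052226 + 1.073062) = 1.159308
p(1.82) ≈ 1.1593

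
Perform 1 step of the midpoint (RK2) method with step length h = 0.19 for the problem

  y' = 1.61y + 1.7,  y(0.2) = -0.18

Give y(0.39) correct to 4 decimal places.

Midpoint: k1 = f(t_n, y_n); k2 = f(t_n + h/2, y_n + (h/2)·k1); y_{n+1} = y_n + h·k2.
t=0.200000, y=-0.180000:
  k1 = f(0.200000, -0.180000) = 1.410200
  k2 = f(0.295000, -0.046031) = 1.625890
  y ← -0.180000 + 0.19·1.625890 = 0.128919
y(0.39) ≈ 0.1289

0.1289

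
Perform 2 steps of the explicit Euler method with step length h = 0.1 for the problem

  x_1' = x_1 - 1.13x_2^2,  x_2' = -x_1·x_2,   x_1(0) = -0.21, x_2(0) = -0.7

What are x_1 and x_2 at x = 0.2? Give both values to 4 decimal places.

-0.3727, -0.7352

Euler on (x_1,x_2): x_1_{n+1} = x_1_n + h·x_1', x_2_{n+1} = x_2_n + h·x_2'.
0.000000: (-0.210000, -0.700000); f=(-0.763700, -0.147000) → (-0.286370, -0.714700)
0.100000: (-0.286370, -0.714700); f=(-0.863570, -0.204669) → (-0.372727, -0.735167)
(x_1(0.2), x_2(0.2)) ≈ (-0.3727, -0.7352)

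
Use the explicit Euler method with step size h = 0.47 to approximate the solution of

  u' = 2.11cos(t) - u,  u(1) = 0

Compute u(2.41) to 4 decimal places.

Euler: u_{n+1} = u_n + h·f(t_n, u_n).
t=1.000000, u=0.000000: f=1.140038 → u ← 0.000000 + 0.47·1.140038 = 0.535818
t=1.470000, u=0.535818: f=-0.323497 → u ← 0.535818 + 0.47·(-0.323497) = 0.383774
t=1.940000, u=0.383774: f=-1.145216 → u ← 0.383774 + 0.47·(-1.145216) = -0.154477
u(2.41) ≈ -0.1545

-0.1545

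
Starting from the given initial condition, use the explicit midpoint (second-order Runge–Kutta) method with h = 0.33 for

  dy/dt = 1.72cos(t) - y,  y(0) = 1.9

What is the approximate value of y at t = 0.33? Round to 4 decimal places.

1.8427

Midpoint: k1 = f(t_n, y_n); k2 = f(t_n + h/2, y_n + (h/2)·k1); y_{n+1} = y_n + h·k2.
t=0.000000, y=1.900000:
  k1 = f(0.000000, 1.900000) = -0.180000
  k2 = f(0.165000, 1.870300) = -0.173660
  y ← 1.900000 + 0.33·(-0.173660) = 1.842692
y(0.33) ≈ 1.8427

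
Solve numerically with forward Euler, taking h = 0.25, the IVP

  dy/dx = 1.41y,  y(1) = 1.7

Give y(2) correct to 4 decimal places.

Euler: y_{n+1} = y_n + h·f(x_n, y_n).
x=1.000000, y=1.700000: f=2.397000 → y ← 1.700000 + 0.25·2.397000 = 2.299250
x=1.250000, y=2.299250: f=3.241942 → y ← 2.299250 + 0.25·3.241942 = 3.109736
x=1.500000, y=3.109736: f=4.384727 → y ← 3.109736 + 0.25·4.384727 = 4.205917
x=1.750000, y=4.205917: f=5.930344 → y ← 4.205917 + 0.25·5.930344 = 5.688503
y(2) ≈ 5.6885

5.6885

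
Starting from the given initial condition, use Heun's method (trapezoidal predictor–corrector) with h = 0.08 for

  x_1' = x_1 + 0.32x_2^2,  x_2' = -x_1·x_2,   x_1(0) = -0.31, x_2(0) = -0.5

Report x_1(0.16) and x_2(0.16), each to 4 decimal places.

Heun on (x_1,x_2): k1 = f(t_n, state_n); k2 = f(t_n + h, state_n + h·k1); state_{n+1} = state_n + (h/2)·(k1 + k2).
0.000000: (-0.310000, -0.500000)
  k1 = (-0.230000, -0.155000)
  predictor → (-0.328400, -0.512400)
  k2 = (-0.244383, -0.168272)
  → (-0.328975, -0.512931)
0.080000: (-0.328975, -0.512931)
  k1 = (-0.244784, -0.168742)
  predictor → (-0.348558, -0.526430)
  k2 = (-0.259877, -0.183491)
  → (-0.349162, -0.527020)
(x_1(0.16), x_2(0.16)) ≈ (-0.3492, -0.5270)

-0.3492, -0.5270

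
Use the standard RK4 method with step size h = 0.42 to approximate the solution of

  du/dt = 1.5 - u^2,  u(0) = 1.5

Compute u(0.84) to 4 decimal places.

RK4: k1 = f(t_n, u_n); k2 = f(t_n + h/2, u_n + (h/2)·k1); k3 = f(t_n + h/2, u_n + (h/2)·k2); k4 = f(t_n + h, u_n + h·k3); u_{n+1} = u_n + (h/6)·(k1 + 2k2 + 2k3 + k4).
t=0.000000, u=1.500000:
  k1 = f(0.000000, 1.500000) = -0.750000
  k2 = f(0.210000, 1.342500) = -0.302306
  k3 = f(0.210000, 1.436516) = -0.563577
  k4 = f(0.420000, 1.263298) = -0.095921
  u ← 1.500000 + (0.42/6)·(k1 + 2k2 + 2k3 + k4) = 1.319562
t=0.420000, u=1.319562:
  k1 = f(0.420000, 1.319562) = -0.241243
  k2 = f(0.630000, 1.268901) = -0.110109
  k3 = f(0.630000, 1.296439) = -0.180754
  k4 = f(0.840000, 1.243645) = -0.046653
  u ← 1.319562 + (0.42/6)·(k1 + 2k2 + 2k3 + k4) = 1.258688
u(0.84) ≈ 1.2587

1.2587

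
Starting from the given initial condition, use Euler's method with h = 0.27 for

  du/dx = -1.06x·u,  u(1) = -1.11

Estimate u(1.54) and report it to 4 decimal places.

Euler: u_{n+1} = u_n + h·f(x_n, u_n).
x=1.000000, u=-1.110000: f=1.176600 → u ← -1.110000 + 0.27·1.176600 = -0.792318
x=1.270000, u=-0.792318: f=1.066618 → u ← -0.792318 + 0.27·1.066618 = -0.504331
u(1.54) ≈ -0.5043

-0.5043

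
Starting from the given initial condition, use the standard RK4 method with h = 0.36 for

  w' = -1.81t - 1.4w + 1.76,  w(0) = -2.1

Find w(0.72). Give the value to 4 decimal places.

-0.3137

RK4: k1 = f(t_n, w_n); k2 = f(t_n + h/2, w_n + (h/2)·k1); k3 = f(t_n + h/2, w_n + (h/2)·k2); k4 = f(t_n + h, w_n + h·k3); w_{n+1} = w_n + (h/6)·(k1 + 2k2 + 2k3 + k4).
t=0.000000, w=-2.100000:
  k1 = f(0.000000, -2.100000) = 4.700000
  k2 = f(0.180000, -1.254000) = 3.189800
  k3 = f(0.180000, -1.525836) = 3.570370
  k4 = f(0.360000, -0.814667) = 2.248933
  w ← -2.100000 + (0.36/6)·(k1 + 2k2 + 2k3 + k4) = -0.871844
t=0.360000, w=-0.871844:
  k1 = f(0.360000, -0.871844) = 2.328981
  k2 = f(0.540000, -0.452627) = 1.416278
  k3 = f(0.540000, -0.616914) = 1.646279
  k4 = f(0.720000, -0.279183) = 0.847656
  w ← -0.871844 + (0.36/6)·(k1 + 2k2 + 2k3 + k4) = -0.313739
w(0.72) ≈ -0.3137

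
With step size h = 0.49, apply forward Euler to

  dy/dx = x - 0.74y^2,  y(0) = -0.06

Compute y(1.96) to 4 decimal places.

1.2151

Euler: y_{n+1} = y_n + h·f(x_n, y_n).
x=0.000000, y=-0.060000: f=-0.002664 → y ← -0.060000 + 0.49·(-0.002664) = -0.061305
x=0.490000, y=-0.061305: f=0.487219 → y ← -0.061305 + 0.49·0.487219 = 0.177432
x=0.980000, y=0.177432: f=0.956703 → y ← 0.177432 + 0.49·0.956703 = 0.646216
x=1.470000, y=0.646216: f=1.160979 → y ← 0.646216 + 0.49·1.160979 = 1.215096
y(1.96) ≈ 1.2151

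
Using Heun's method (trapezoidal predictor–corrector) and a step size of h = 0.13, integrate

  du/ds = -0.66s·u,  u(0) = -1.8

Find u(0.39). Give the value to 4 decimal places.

-1.7118

Heun: k1 = f(s_n, u_n); k2 = f(s_n + h, u_n + h·k1); u_{n+1} = u_n + (h/2)·(k1 + k2).
s=0.000000, u=-1.800000:
  k1 = f(0.000000, -1.800000) = 0.000000
  k2 = f(0.130000, -1.800000) = 0.154440
  u ← -1.800000 + (0.13/2)·(0.000000 + 0.154440) = -1.789961
s=0.130000, u=-1.789961:
  k1 = f(0.130000, -1.789961) = 0.153579
  k2 = f(0.260000, -1.769996) = 0.303731
  u ← -1.789961 + (0.13/2)·(0.153579 + 0.303731) = -1.760236
s=0.260000, u=-1.760236:
  k1 = f(0.260000, -1.760236) = 0.302057
  k2 = f(0.390000, -1.720969) = 0.442977
  u ← -1.760236 + (0.13/2)·(0.302057 + 0.442977) = -1.711809
u(0.39) ≈ -1.7118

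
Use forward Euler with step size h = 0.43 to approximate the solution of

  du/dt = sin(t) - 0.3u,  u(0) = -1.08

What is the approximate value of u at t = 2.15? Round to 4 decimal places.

Euler: u_{n+1} = u_n + h·f(t_n, u_n).
t=0.000000, u=-1.080000: f=0.324000 → u ← -1.080000 + 0.43·0.324000 = -0.940680
t=0.430000, u=-0.940680: f=0.699075 → u ← -0.940680 + 0.43·0.699075 = -0.640078
t=0.860000, u=-0.640078: f=0.949866 → u ← -0.640078 + 0.43·0.949866 = -0.231635
t=1.290000, u=-0.231635: f=1.030326 → u ← -0.231635 + 0.43·1.030326 = 0.211405
t=1.720000, u=0.211405: f=0.925468 → u ← 0.211405 + 0.43·0.925468 = 0.609356
u(2.15) ≈ 0.6094

0.6094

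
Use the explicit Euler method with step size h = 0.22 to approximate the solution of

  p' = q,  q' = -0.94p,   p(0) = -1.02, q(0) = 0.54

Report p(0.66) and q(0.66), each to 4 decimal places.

Euler on (p,q): p_{n+1} = p_n + h·p', q_{n+1} = q_n + h·q'.
0.000000: (-1.020000, 0.540000); f=(0.540000, 0.958800) → (-0.901200, 0.750936)
0.220000: (-0.901200, 0.750936); f=(0.750936, 0.847128) → (-0.735994, 0.937304)
0.440000: (-0.735994, 0.937304); f=(0.937304, 0.691834) → (-0.529787, 1.089508)
(p(0.66), q(0.66)) ≈ (-0.5298, 1.0895)

-0.5298, 1.0895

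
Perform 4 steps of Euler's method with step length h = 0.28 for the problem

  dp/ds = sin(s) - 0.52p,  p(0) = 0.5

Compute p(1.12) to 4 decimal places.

0.6585

Euler: p_{n+1} = p_n + h·f(s_n, p_n).
s=0.000000, p=0.500000: f=-0.260000 → p ← 0.500000 + 0.28·(-0.260000) = 0.427200
s=0.280000, p=0.427200: f=0.054212 → p ← 0.427200 + 0.28·0.054212 = 0.442379
s=0.560000, p=0.442379: f=0.301149 → p ← 0.442379 + 0.28·0.301149 = 0.526701
s=0.840000, p=0.526701: f=0.470759 → p ← 0.526701 + 0.28·0.470759 = 0.658513
p(1.12) ≈ 0.6585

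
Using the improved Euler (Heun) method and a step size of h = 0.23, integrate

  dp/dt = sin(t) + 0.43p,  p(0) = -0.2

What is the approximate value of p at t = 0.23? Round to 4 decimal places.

Heun: k1 = f(t_n, p_n); k2 = f(t_n + h, p_n + h·k1); p_{n+1} = p_n + (h/2)·(k1 + k2).
t=0.000000, p=-0.200000:
  k1 = f(0.000000, -0.200000) = -0.086000
  k2 = f(0.230000, -0.219780) = 0.133472
  p ← -0.200000 + (0.23/2)·(-0.086000 + 0.133472) = -0.194541
p(0.23) ≈ -0.1945

-0.1945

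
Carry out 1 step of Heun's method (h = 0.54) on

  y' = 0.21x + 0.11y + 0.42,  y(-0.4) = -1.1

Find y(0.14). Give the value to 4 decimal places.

-0.9498

Heun: k1 = f(x_n, y_n); k2 = f(x_n + h, y_n + h·k1); y_{n+1} = y_n + (h/2)·(k1 + k2).
x=-0.400000, y=-1.100000:
  k1 = f(-0.400000, -1.100000) = 0.215000
  k2 = f(0.140000, -0.983900) = 0.341171
  y ← -1.100000 + (0.54/2)·(0.215000 + 0.341171) = -0.949834
y(0.14) ≈ -0.9498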